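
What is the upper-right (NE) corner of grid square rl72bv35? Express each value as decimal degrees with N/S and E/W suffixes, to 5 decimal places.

22.90000° N, 174.11667° E

Field R=17, L=11: +17·20° lon, +11·10° lat → SW at lon 160°, lat 20°.
Square 7, 2: +7·2° lon, +2·1° lat → SW at lon 174°, lat 22°.
Subsquare b=1, v=21: +1·0.0833333° lon, +21·0.0416667° lat → SW at lon 174.083°, lat 22.875°.
Extended square 3, 5: +3·0.00833333° lon, +5·0.00416667° lat → SW at lon 174.108°, lat 22.8958°.
Cell spans 0.00833333° lon × 0.00416667° lat. NE corner is SW corner plus one full cell.
latitude 22.90000° N, longitude 174.11667° E.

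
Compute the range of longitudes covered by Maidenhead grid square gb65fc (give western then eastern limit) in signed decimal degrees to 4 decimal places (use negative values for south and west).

Field G=6, B=1: +6·20° lon, +1·10° lat → SW at lon -60°, lat -80°.
Square 6, 5: +6·2° lon, +5·1° lat → SW at lon -48°, lat -75°.
Subsquare f=5, c=2: +5·0.0833333° lon, +2·0.0416667° lat → SW at lon -47.5833°, lat -74.9167°.
Cell spans 0.0833333° lon × 0.0416667° lat.
west -47.5833, east -47.5000.

-47.5833, -47.5000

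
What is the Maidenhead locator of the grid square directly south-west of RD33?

RD22

Longitude square 3; −1 → 2.
Latitude square 3; −1 → 2.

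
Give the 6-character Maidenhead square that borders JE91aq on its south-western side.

JE81xp

Longitude subsquare a = 0; −1 → -1, wraps to 23 = x, carry into square.
Longitude square 9; −1 → 8.
Latitude subsquare q = 16; −1 → 15 = p.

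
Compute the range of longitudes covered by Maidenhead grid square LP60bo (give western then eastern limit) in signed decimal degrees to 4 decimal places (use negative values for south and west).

52.0833, 52.1667

Field L=11, P=15: +11·20° lon, +15·10° lat → SW at lon 40°, lat 60°.
Square 6, 0: +6·2° lon, +0·1° lat → SW at lon 52°, lat 60°.
Subsquare b=1, o=14: +1·0.0833333° lon, +14·0.0416667° lat → SW at lon 52.0833°, lat 60.5833°.
Cell spans 0.0833333° lon × 0.0416667° lat.
west 52.0833, east 52.1667.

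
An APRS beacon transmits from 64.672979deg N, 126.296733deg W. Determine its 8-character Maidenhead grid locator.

Offset from 180°W / 90°S: lon 53.70327°, lat 154.67298°.
Field (20°×10°, letters A–R): 53.70327/20 → 2 → C, 154.67298/10 → 15 → P; chars CP.
Square (2°×1°, digits 0–9): 13.70327/2 → 6, 4.67298/1 → 4; chars 64.
Subsquare (5′×2.5′, letters a–x): 1.70327/0.0833333 → 20 → u, 0.67298/0.0416667 → 16 → q; chars uq.
Extended square (30″×15″, digits 0–9): 0.03660/0.00833333 → 4, 0.00631/0.00416667 → 1; chars 41.

CP64uq41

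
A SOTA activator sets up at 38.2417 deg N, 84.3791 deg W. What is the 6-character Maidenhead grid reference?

EM78tf

Offset from 180°W / 90°S: lon 95.6209°, lat 128.2417°.
Field (20°×10°, letters A–R): lon ⌊95.6209/20⌋ = 4 → E; lat ⌊128.2417/10⌋ = 12 → M.
Square (2°×1°, digits 0–9): lon ⌊15.6209/2⌋ = 7; lat ⌊8.2417/1⌋ = 8.
Subsquare (5′×2.5′, letters a–x): lon ⌊1.6209/0.0833333⌋ = 19 → t; lat ⌊0.2417/0.0416667⌋ = 5 → f.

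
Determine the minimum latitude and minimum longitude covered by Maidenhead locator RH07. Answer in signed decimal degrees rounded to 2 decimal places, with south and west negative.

-13.00, 160.00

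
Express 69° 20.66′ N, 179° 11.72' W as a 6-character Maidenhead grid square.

Shift to the Maidenhead origin (180°W, 90°S): lon 0.8047, lat 159.3443.
Field: lon ⌊0.8047/20⌋ = 0 → A; lat ⌊159.3443/10⌋ = 15 → P.
Square: lon ⌊0.8047/2⌋ = 0; lat ⌊9.3443/1⌋ = 9.
Subsquare: lon ⌊0.8047/0.0833333⌋ = 9 → j; lat ⌊0.3443/0.0416667⌋ = 8 → i.

AP09ji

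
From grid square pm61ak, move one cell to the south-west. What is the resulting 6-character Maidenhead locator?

Longitude subsquare a = 0; −1 → -1, wraps to 23 = x, carry into square.
Longitude square 6; −1 → 5.
Latitude subsquare k = 10; −1 → 9 = j.

PM51xj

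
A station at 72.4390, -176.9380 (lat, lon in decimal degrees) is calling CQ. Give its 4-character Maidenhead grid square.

AQ12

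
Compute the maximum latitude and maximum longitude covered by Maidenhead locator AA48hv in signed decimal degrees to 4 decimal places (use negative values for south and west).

Field A=0, A=0: +0·20° lon, +0·10° lat → SW at lon -180°, lat -90°.
Square 4, 8: +4·2° lon, +8·1° lat → SW at lon -172°, lat -82°.
Subsquare h=7, v=21: +7·0.0833333° lon, +21·0.0416667° lat → SW at lon -171.417°, lat -81.125°.
Cell spans 0.0833333° lon × 0.0416667° lat. NE corner is SW corner plus one full cell.
latitude -81.0833, longitude -171.3333.

-81.0833, -171.3333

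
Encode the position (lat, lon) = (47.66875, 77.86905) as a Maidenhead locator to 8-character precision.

MN87wq40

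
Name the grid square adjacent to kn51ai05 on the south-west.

KN41xi94

Longitude extended square 0; −1 → -1, wraps to 9, carry into subsquare.
Longitude subsquare a = 0; −1 → -1, wraps to 23 = x, carry into square.
Longitude square 5; −1 → 4.
Latitude extended square 5; −1 → 4.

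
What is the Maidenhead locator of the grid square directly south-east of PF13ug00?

Longitude extended square 0; +1 → 1.
Latitude extended square 0; −1 → -1, wraps to 9, carry into subsquare.
Latitude subsquare g = 6; −1 → 5 = f.

PF13uf19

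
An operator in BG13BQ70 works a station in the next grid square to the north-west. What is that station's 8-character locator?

BG13bq61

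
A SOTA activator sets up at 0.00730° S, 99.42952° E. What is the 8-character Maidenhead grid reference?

Offset from 180°W / 90°S: lon 279.42952°, lat 89.99270°.
Field: lon ⌊279.42952/20⌋ = 13 → N; lat ⌊89.99270/10⌋ = 8 → I.
Square: lon ⌊19.42952/2⌋ = 9; lat ⌊9.99270/1⌋ = 9.
Subsquare: lon ⌊1.42952/0.0833333⌋ = 17 → r; lat ⌊0.99270/0.0416667⌋ = 23 → x.
Extended square: lon ⌊0.01285/0.00833333⌋ = 1; lat ⌊0.03437/0.00416667⌋ = 8.

NI99rx18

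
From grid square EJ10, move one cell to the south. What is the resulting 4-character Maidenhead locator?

Latitude square 0; −1 → -1, wraps to 9, carry into field.
Latitude field J = 9; −1 → 8 = I.
The longitude characters are unchanged.

EI19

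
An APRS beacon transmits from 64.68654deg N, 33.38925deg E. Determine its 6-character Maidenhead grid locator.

Offset from 180°W / 90°S: lon 213.3893°, lat 154.6865°.
Field (20°×10°, letters A–R): 213.3893/20 → 10 → K, 154.6865/10 → 15 → P; chars KP.
Square (2°×1°, digits 0–9): 13.3893/2 → 6, 4.6865/1 → 4; chars 64.
Subsquare (5′×2.5′, letters a–x): 1.3893/0.0833333 → 16 → q, 0.6865/0.0416667 → 16 → q; chars qq.

KP64qq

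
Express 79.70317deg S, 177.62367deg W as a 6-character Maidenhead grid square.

AB10eh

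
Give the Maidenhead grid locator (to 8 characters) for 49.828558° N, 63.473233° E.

MN19rt68

Offset from 180°W / 90°S: lon 243.47323°, lat 139.82856°.
Field: lon ⌊243.47323/20⌋ = 12 → M; lat ⌊139.82856/10⌋ = 13 → N.
Square: lon ⌊3.47323/2⌋ = 1; lat ⌊9.82856/1⌋ = 9.
Subsquare: lon ⌊1.47323/0.0833333⌋ = 17 → r; lat ⌊0.82856/0.0416667⌋ = 19 → t.
Extended square: lon ⌊0.05657/0.00833333⌋ = 6; lat ⌊0.03689/0.00416667⌋ = 8.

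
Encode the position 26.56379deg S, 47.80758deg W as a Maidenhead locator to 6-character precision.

GG63ck

Offset from 180°W / 90°S: lon 132.1924°, lat 63.4362°.
Field: 132.1924/20 → 6 → G, 63.4362/10 → 6 → G; chars GG.
Square: 12.1924/2 → 6, 3.4362/1 → 3; chars 63.
Subsquare: 0.1924/0.0833333 → 2 → c, 0.4362/0.0416667 → 10 → k; chars ck.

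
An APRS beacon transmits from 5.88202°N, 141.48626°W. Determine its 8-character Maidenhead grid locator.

Shift to the Maidenhead origin (180°W, 90°S): lon 38.51374, lat 95.88202.
Field: lon ⌊38.51374/20⌋ = 1 → B; lat ⌊95.88202/10⌋ = 9 → J.
Square: lon ⌊18.51374/2⌋ = 9; lat ⌊5.88202/1⌋ = 5.
Subsquare: lon ⌊0.51374/0.0833333⌋ = 6 → g; lat ⌊0.88202/0.0416667⌋ = 21 → v.
Extended square: lon ⌊0.01374/0.00833333⌋ = 1; lat ⌊0.00702/0.00416667⌋ = 1.

BJ95gv11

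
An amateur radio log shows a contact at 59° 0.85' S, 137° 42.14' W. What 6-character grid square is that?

CD10dx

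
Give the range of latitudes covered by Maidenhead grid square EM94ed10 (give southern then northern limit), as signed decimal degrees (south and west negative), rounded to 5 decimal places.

34.12500, 34.12917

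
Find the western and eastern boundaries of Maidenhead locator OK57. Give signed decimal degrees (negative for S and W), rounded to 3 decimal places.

Field O=14, K=10: +14·20° lon, +10·10° lat → SW at lon 100°, lat 10°.
Square 5, 7: +5·2° lon, +7·1° lat → SW at lon 110°, lat 17°.
Cell spans 2° lon × 1° lat.
west 110.000, east 112.000.

110.000, 112.000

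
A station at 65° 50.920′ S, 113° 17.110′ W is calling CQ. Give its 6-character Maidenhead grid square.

DC34id

Add 180° to longitude and 90° to latitude: 66.7148, 24.1513.
Field: 66.7148/20 → 3 → D, 24.1513/10 → 2 → C; chars DC.
Square: 6.7148/2 → 3, 4.1513/1 → 4; chars 34.
Subsquare: 0.7148/0.0833333 → 8 → i, 0.1513/0.0416667 → 3 → d; chars id.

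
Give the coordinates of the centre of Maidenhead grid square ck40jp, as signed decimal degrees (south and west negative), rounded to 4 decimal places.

Field C=2, K=10: +2·20° lon, +10·10° lat → SW at lon -140°, lat 10°.
Square 4, 0: +4·2° lon, +0·1° lat → SW at lon -132°, lat 10°.
Subsquare j=9, p=15: +9·0.0833333° lon, +15·0.0416667° lat → SW at lon -131.25°, lat 10.625°.
Cell spans 0.0833333° lon × 0.0416667° lat. Centre is SW corner plus half of each.
latitude 10.6458, longitude -131.2083.

10.6458, -131.2083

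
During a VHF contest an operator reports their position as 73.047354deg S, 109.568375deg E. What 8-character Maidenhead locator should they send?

OB46sw88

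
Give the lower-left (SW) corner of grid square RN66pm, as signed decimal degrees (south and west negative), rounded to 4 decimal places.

46.5000, 173.2500

Field R=17, N=13: +17·20° lon, +13·10° lat → SW at lon 160°, lat 40°.
Square 6, 6: +6·2° lon, +6·1° lat → SW at lon 172°, lat 46°.
Subsquare p=15, m=12: +15·0.0833333° lon, +12·0.0416667° lat → SW at lon 173.25°, lat 46.5°.
latitude 46.5000, longitude 173.2500.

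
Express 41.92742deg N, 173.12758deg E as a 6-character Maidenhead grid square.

Shift to the Maidenhead origin (180°W, 90°S): lon 353.1276, lat 131.9274.
Field: lon ⌊353.1276/20⌋ = 17 → R; lat ⌊131.9274/10⌋ = 13 → N.
Square: lon ⌊13.1276/2⌋ = 6; lat ⌊1.9274/1⌋ = 1.
Subsquare: lon ⌊1.1276/0.0833333⌋ = 13 → n; lat ⌊0.9274/0.0416667⌋ = 22 → w.

RN61nw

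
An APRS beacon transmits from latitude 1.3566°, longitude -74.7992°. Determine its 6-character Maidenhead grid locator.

Add 180° to longitude and 90° to latitude: 105.2008, 91.3566.
Field (20°×10°, letters A–R): lon ⌊105.2008/20⌋ = 5 → F; lat ⌊91.3566/10⌋ = 9 → J.
Square (2°×1°, digits 0–9): lon ⌊5.2008/2⌋ = 2; lat ⌊1.3566/1⌋ = 1.
Subsquare (5′×2.5′, letters a–x): lon ⌊1.2008/0.0833333⌋ = 14 → o; lat ⌊0.3566/0.0416667⌋ = 8 → i.

FJ21oi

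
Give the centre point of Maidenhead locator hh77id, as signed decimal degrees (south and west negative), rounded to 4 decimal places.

Field H=7, H=7: +7·20° lon, +7·10° lat → SW at lon -40°, lat -20°.
Square 7, 7: +7·2° lon, +7·1° lat → SW at lon -26°, lat -13°.
Subsquare i=8, d=3: +8·0.0833333° lon, +3·0.0416667° lat → SW at lon -25.3333°, lat -12.875°.
Cell spans 0.0833333° lon × 0.0416667° lat. Centre is SW corner plus half of each.
latitude -12.8542, longitude -25.2917.

-12.8542, -25.2917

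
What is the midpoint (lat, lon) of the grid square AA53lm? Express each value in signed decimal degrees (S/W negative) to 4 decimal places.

Field A=0, A=0: +0·20° lon, +0·10° lat → SW at lon -180°, lat -90°.
Square 5, 3: +5·2° lon, +3·1° lat → SW at lon -170°, lat -87°.
Subsquare l=11, m=12: +11·0.0833333° lon, +12·0.0416667° lat → SW at lon -169.083°, lat -86.5°.
Cell spans 0.0833333° lon × 0.0416667° lat. Centre is SW corner plus half of each.
latitude -86.4792, longitude -169.0417.

-86.4792, -169.0417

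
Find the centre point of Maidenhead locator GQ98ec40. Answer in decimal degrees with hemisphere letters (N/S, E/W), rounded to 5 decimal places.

Field G=6, Q=16: +6·20° lon, +16·10° lat → SW at lon -60°, lat 70°.
Square 9, 8: +9·2° lon, +8·1° lat → SW at lon -42°, lat 78°.
Subsquare e=4, c=2: +4·0.0833333° lon, +2·0.0416667° lat → SW at lon -41.6667°, lat 78.0833°.
Extended square 4, 0: +4·0.00833333° lon, +0·0.00416667° lat → SW at lon -41.6333°, lat 78.0833°.
Cell spans 0.00833333° lon × 0.00416667° lat. Centre is SW corner plus half of each.
latitude 78.08542° N, longitude 41.62917° W.

78.08542° N, 41.62917° W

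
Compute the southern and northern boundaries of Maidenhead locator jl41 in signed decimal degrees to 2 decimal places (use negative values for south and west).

Field J=9, L=11: +9·20° lon, +11·10° lat → SW at lon 0°, lat 20°.
Square 4, 1: +4·2° lon, +1·1° lat → SW at lon 8°, lat 21°.
Cell spans 2° lon × 1° lat.
south 21.00, north 22.00.

21.00, 22.00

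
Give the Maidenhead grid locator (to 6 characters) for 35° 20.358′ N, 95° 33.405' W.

Offset from 180°W / 90°S: lon 84.4433°, lat 125.3393°.
Field (20°×10°, letters A–R): lon ⌊84.4433/20⌋ = 4 → E; lat ⌊125.3393/10⌋ = 12 → M.
Square (2°×1°, digits 0–9): lon ⌊4.4433/2⌋ = 2; lat ⌊5.3393/1⌋ = 5.
Subsquare (5′×2.5′, letters a–x): lon ⌊0.4433/0.0833333⌋ = 5 → f; lat ⌊0.3393/0.0416667⌋ = 8 → i.

EM25fi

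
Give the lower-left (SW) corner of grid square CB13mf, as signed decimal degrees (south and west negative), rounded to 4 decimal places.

Field C=2, B=1: +2·20° lon, +1·10° lat → SW at lon -140°, lat -80°.
Square 1, 3: +1·2° lon, +3·1° lat → SW at lon -138°, lat -77°.
Subsquare m=12, f=5: +12·0.0833333° lon, +5·0.0416667° lat → SW at lon -137°, lat -76.7917°.
latitude -76.7917, longitude -137.0000.

-76.7917, -137.0000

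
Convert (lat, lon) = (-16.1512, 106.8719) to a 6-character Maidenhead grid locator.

Add 180° to longitude and 90° to latitude: 286.8719, 73.8488.
Field: 286.8719/20 → 14 → O, 73.8488/10 → 7 → H; chars OH.
Square: 6.8719/2 → 3, 3.8488/1 → 3; chars 33.
Subsquare: 0.8719/0.0833333 → 10 → k, 0.8488/0.0416667 → 20 → u; chars ku.

OH33ku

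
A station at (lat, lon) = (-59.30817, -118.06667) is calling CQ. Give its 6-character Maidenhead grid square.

Shift to the Maidenhead origin (180°W, 90°S): lon 61.9333, lat 30.6918.
Field (20°×10°, letters A–R): 61.9333/20 → 3 → D, 30.6918/10 → 3 → D; chars DD.
Square (2°×1°, digits 0–9): 1.9333/2 → 0, 0.6918/1 → 0; chars 00.
Subsquare (5′×2.5′, letters a–x): 1.9333/0.0833333 → 23 → x, 0.6918/0.0416667 → 16 → q; chars xq.

DD00xq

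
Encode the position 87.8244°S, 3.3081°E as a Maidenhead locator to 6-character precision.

JA12pe

Shift to the Maidenhead origin (180°W, 90°S): lon 183.3081, lat 2.1756.
Field: 183.3081/20 → 9 → J, 2.1756/10 → 0 → A; chars JA.
Square: 3.3081/2 → 1, 2.1756/1 → 2; chars 12.
Subsquare: 1.3081/0.0833333 → 15 → p, 0.1756/0.0416667 → 4 → e; chars pe.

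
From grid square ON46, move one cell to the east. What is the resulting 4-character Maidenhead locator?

ON56

Longitude square 4; +1 → 5.
The latitude characters are unchanged.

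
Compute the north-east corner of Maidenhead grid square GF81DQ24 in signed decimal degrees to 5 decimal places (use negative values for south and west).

Field G=6, F=5: +6·20° lon, +5·10° lat → SW at lon -60°, lat -40°.
Square 8, 1: +8·2° lon, +1·1° lat → SW at lon -44°, lat -39°.
Subsquare d=3, q=16: +3·0.0833333° lon, +16·0.0416667° lat → SW at lon -43.75°, lat -38.3333°.
Extended square 2, 4: +2·0.00833333° lon, +4·0.00416667° lat → SW at lon -43.7333°, lat -38.3167°.
Cell spans 0.00833333° lon × 0.00416667° lat. NE corner is SW corner plus one full cell.
latitude -38.31250, longitude -43.72500.

-38.31250, -43.72500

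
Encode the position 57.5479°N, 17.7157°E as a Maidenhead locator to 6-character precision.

JO87un

Shift to the Maidenhead origin (180°W, 90°S): lon 197.7157, lat 147.5479.
Field: lon ⌊197.7157/20⌋ = 9 → J; lat ⌊147.5479/10⌋ = 14 → O.
Square: lon ⌊17.7157/2⌋ = 8; lat ⌊7.5479/1⌋ = 7.
Subsquare: lon ⌊1.7157/0.0833333⌋ = 20 → u; lat ⌊0.5479/0.0416667⌋ = 13 → n.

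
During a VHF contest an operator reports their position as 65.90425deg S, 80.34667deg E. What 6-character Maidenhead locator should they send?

NC04ec

Offset from 180°W / 90°S: lon 260.3467°, lat 24.0957°.
Field: lon ⌊260.3467/20⌋ = 13 → N; lat ⌊24.0957/10⌋ = 2 → C.
Square: lon ⌊0.3467/2⌋ = 0; lat ⌊4.0957/1⌋ = 4.
Subsquare: lon ⌊0.3467/0.0833333⌋ = 4 → e; lat ⌊0.0957/0.0416667⌋ = 2 → c.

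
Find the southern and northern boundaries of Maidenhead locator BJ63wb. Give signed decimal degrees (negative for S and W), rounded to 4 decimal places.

Field B=1, J=9: +1·20° lon, +9·10° lat → SW at lon -160°, lat 0°.
Square 6, 3: +6·2° lon, +3·1° lat → SW at lon -148°, lat 3°.
Subsquare w=22, b=1: +22·0.0833333° lon, +1·0.0416667° lat → SW at lon -146.167°, lat 3.04167°.
Cell spans 0.0833333° lon × 0.0416667° lat.
south 3.0417, north 3.0833.

3.0417, 3.0833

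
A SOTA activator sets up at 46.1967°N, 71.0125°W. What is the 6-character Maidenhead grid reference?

FN46le

Offset from 180°W / 90°S: lon 108.9875°, lat 136.1967°.
Field (20°×10°, letters A–R): 108.9875/20 → 5 → F, 136.1967/10 → 13 → N; chars FN.
Square (2°×1°, digits 0–9): 8.9875/2 → 4, 6.1967/1 → 6; chars 46.
Subsquare (5′×2.5′, letters a–x): 0.9875/0.0833333 → 11 → l, 0.1967/0.0416667 → 4 → e; chars le.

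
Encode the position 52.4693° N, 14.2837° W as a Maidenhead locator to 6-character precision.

Offset from 180°W / 90°S: lon 165.7163°, lat 142.4693°.
Field (20°×10°, letters A–R): 165.7163/20 → 8 → I, 142.4693/10 → 14 → O; chars IO.
Square (2°×1°, digits 0–9): 5.7163/2 → 2, 2.4693/1 → 2; chars 22.
Subsquare (5′×2.5′, letters a–x): 1.7163/0.0833333 → 20 → u, 0.4693/0.0416667 → 11 → l; chars ul.

IO22ul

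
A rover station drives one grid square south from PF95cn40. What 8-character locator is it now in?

PF95cm49

Latitude extended square 0; −1 → -1, wraps to 9, carry into subsquare.
Latitude subsquare n = 13; −1 → 12 = m.
The longitude characters are unchanged.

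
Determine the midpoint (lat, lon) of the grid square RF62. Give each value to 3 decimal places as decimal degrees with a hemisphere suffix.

37.500° S, 173.000° E

Field R=17, F=5: +17·20° lon, +5·10° lat → SW at lon 160°, lat -40°.
Square 6, 2: +6·2° lon, +2·1° lat → SW at lon 172°, lat -38°.
Cell spans 2° lon × 1° lat. Centre is SW corner plus half of each.
latitude 37.500° S, longitude 173.000° E.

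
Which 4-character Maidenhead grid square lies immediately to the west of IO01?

Longitude square 0; −1 → -1, wraps to 9, carry into field.
Longitude field I = 8; −1 → 7 = H.
The latitude characters are unchanged.

HO91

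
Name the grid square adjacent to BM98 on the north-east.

CM09

Longitude square 9; +1 → 10, wraps to 0, carry into field.
Longitude field B = 1; +1 → 2 = C.
Latitude square 8; +1 → 9.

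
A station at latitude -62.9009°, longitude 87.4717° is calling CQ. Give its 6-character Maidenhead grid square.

NC37rc

Shift to the Maidenhead origin (180°W, 90°S): lon 267.4717, lat 27.0991.
Field: lon ⌊267.4717/20⌋ = 13 → N; lat ⌊27.0991/10⌋ = 2 → C.
Square: lon ⌊7.4717/2⌋ = 3; lat ⌊7.0991/1⌋ = 7.
Subsquare: lon ⌊1.4717/0.0833333⌋ = 17 → r; lat ⌊0.0991/0.0416667⌋ = 2 → c.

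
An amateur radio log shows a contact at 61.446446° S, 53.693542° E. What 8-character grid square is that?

LC68un32

Add 180° to longitude and 90° to latitude: 233.69354, 28.55355.
Field: lon ⌊233.69354/20⌋ = 11 → L; lat ⌊28.55355/10⌋ = 2 → C.
Square: lon ⌊13.69354/2⌋ = 6; lat ⌊8.55355/1⌋ = 8.
Subsquare: lon ⌊1.69354/0.0833333⌋ = 20 → u; lat ⌊0.55355/0.0416667⌋ = 13 → n.
Extended square: lon ⌊0.02688/0.00833333⌋ = 3; lat ⌊0.01189/0.00416667⌋ = 2.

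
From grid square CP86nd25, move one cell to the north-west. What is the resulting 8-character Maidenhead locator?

CP86nd16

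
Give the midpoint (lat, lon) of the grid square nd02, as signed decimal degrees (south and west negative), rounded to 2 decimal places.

Field N=13, D=3: +13·20° lon, +3·10° lat → SW at lon 80°, lat -60°.
Square 0, 2: +0·2° lon, +2·1° lat → SW at lon 80°, lat -58°.
Cell spans 2° lon × 1° lat. Centre is SW corner plus half of each.
latitude -57.50, longitude 81.00.

-57.50, 81.00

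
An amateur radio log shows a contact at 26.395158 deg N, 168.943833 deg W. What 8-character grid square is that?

Add 180° to longitude and 90° to latitude: 11.05617, 116.39516.
Field: 11.05617/20 → 0 → A, 116.39516/10 → 11 → L; chars AL.
Square: 11.05617/2 → 5, 6.39516/1 → 6; chars 56.
Subsquare: 1.05617/0.0833333 → 12 → m, 0.39516/0.0416667 → 9 → j; chars mj.
Extended square: 0.05617/0.00833333 → 6, 0.02016/0.00416667 → 4; chars 64.

AL56mj64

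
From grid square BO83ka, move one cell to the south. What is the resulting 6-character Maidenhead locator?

Latitude subsquare a = 0; −1 → -1, wraps to 23 = x, carry into square.
Latitude square 3; −1 → 2.
The longitude characters are unchanged.

BO82kx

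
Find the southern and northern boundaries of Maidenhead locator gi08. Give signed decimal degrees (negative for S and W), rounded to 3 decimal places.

-2.000, -1.000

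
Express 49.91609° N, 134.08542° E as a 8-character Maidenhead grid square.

PN79bv09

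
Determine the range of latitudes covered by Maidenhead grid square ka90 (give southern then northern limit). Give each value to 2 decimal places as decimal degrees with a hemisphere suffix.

90.00° S, 89.00° S

Field K=10, A=0: +10·20° lon, +0·10° lat → SW at lon 20°, lat -90°.
Square 9, 0: +9·2° lon, +0·1° lat → SW at lon 38°, lat -90°.
Cell spans 2° lon × 1° lat.
south 90.00° S, north 89.00° S.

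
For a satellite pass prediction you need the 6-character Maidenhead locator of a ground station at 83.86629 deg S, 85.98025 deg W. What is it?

EA76ad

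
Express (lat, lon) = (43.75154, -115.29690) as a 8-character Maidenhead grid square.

DN23is40

Add 180° to longitude and 90° to latitude: 64.70310, 133.75154.
Field (20°×10°, letters A–R): 64.70310/20 → 3 → D, 133.75154/10 → 13 → N; chars DN.
Square (2°×1°, digits 0–9): 4.70310/2 → 2, 3.75154/1 → 3; chars 23.
Subsquare (5′×2.5′, letters a–x): 0.70310/0.0833333 → 8 → i, 0.75154/0.0416667 → 18 → s; chars is.
Extended square (30″×15″, digits 0–9): 0.03643/0.00833333 → 4, 0.00154/0.00416667 → 0; chars 40.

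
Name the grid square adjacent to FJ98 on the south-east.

Longitude square 9; +1 → 10, wraps to 0, carry into field.
Longitude field F = 5; +1 → 6 = G.
Latitude square 8; −1 → 7.

GJ07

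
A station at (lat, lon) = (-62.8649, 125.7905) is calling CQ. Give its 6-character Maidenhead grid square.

PC27vd

Offset from 180°W / 90°S: lon 305.7905°, lat 27.1351°.
Field: lon ⌊305.7905/20⌋ = 15 → P; lat ⌊27.1351/10⌋ = 2 → C.
Square: lon ⌊5.7905/2⌋ = 2; lat ⌊7.1351/1⌋ = 7.
Subsquare: lon ⌊1.7905/0.0833333⌋ = 21 → v; lat ⌊0.1351/0.0416667⌋ = 3 → d.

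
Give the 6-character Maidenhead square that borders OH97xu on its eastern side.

PH07au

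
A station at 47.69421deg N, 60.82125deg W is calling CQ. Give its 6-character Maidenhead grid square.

FN97oq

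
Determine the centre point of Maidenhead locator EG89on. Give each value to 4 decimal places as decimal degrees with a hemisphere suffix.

20.4375° S, 82.7917° W

Field E=4, G=6: +4·20° lon, +6·10° lat → SW at lon -100°, lat -30°.
Square 8, 9: +8·2° lon, +9·1° lat → SW at lon -84°, lat -21°.
Subsquare o=14, n=13: +14·0.0833333° lon, +13·0.0416667° lat → SW at lon -82.8333°, lat -20.4583°.
Cell spans 0.0833333° lon × 0.0416667° lat. Centre is SW corner plus half of each.
latitude 20.4375° S, longitude 82.7917° W.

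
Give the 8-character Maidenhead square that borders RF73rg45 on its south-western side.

RF73rg34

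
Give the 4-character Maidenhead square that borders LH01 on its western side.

Longitude square 0; −1 → -1, wraps to 9, carry into field.
Longitude field L = 11; −1 → 10 = K.
The latitude characters are unchanged.

KH91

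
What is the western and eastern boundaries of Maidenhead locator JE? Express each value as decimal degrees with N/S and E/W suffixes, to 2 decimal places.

0.00° E, 20.00° E

Field J=9, E=4: +9·20° lon, +4·10° lat → SW at lon 0°, lat -50°.
Cell spans 20° lon × 10° lat.
west 0.00° E, east 20.00° E.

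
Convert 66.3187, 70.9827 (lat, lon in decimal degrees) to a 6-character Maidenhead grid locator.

MP56lh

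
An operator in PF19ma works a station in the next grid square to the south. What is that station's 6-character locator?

Latitude subsquare a = 0; −1 → -1, wraps to 23 = x, carry into square.
Latitude square 9; −1 → 8.
The longitude characters are unchanged.

PF18mx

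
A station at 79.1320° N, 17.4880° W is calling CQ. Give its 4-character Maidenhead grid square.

Add 180° to longitude and 90° to latitude: 162.51, 169.13.
Field: lon ⌊162.51/20⌋ = 8 → I; lat ⌊169.13/10⌋ = 16 → Q.
Square: lon ⌊2.51/2⌋ = 1; lat ⌊9.13/1⌋ = 9.

IQ19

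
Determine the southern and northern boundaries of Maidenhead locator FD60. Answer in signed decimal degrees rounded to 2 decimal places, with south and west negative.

-60.00, -59.00

Field F=5, D=3: +5·20° lon, +3·10° lat → SW at lon -80°, lat -60°.
Square 6, 0: +6·2° lon, +0·1° lat → SW at lon -68°, lat -60°.
Cell spans 2° lon × 1° lat.
south -60.00, north -59.00.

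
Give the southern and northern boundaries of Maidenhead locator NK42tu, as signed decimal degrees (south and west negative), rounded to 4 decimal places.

12.8333, 12.8750

Field N=13, K=10: +13·20° lon, +10·10° lat → SW at lon 80°, lat 10°.
Square 4, 2: +4·2° lon, +2·1° lat → SW at lon 88°, lat 12°.
Subsquare t=19, u=20: +19·0.0833333° lon, +20·0.0416667° lat → SW at lon 89.5833°, lat 12.8333°.
Cell spans 0.0833333° lon × 0.0416667° lat.
south 12.8333, north 12.8750.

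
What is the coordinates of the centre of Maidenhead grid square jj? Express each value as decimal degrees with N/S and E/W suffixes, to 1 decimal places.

5.0° N, 10.0° E

Field J=9, J=9: +9·20° lon, +9·10° lat → SW at lon 0°, lat 0°.
Cell spans 20° lon × 10° lat. Centre is SW corner plus half of each.
latitude 5.0° N, longitude 10.0° E.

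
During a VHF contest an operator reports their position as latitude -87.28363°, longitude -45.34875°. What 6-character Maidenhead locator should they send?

GA72hr

Add 180° to longitude and 90° to latitude: 134.6513, 2.7164.
Field: 134.6513/20 → 6 → G, 2.7164/10 → 0 → A; chars GA.
Square: 14.6513/2 → 7, 2.7164/1 → 2; chars 72.
Subsquare: 0.6513/0.0833333 → 7 → h, 0.7164/0.0416667 → 17 → r; chars hr.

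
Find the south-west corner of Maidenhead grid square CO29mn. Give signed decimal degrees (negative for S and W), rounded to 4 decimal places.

59.5417, -135.0000

Field C=2, O=14: +2·20° lon, +14·10° lat → SW at lon -140°, lat 50°.
Square 2, 9: +2·2° lon, +9·1° lat → SW at lon -136°, lat 59°.
Subsquare m=12, n=13: +12·0.0833333° lon, +13·0.0416667° lat → SW at lon -135°, lat 59.5417°.
latitude 59.5417, longitude -135.0000.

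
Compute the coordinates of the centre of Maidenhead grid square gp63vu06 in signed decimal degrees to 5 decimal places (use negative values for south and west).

Field G=6, P=15: +6·20° lon, +15·10° lat → SW at lon -60°, lat 60°.
Square 6, 3: +6·2° lon, +3·1° lat → SW at lon -48°, lat 63°.
Subsquare v=21, u=20: +21·0.0833333° lon, +20·0.0416667° lat → SW at lon -46.25°, lat 63.8333°.
Extended square 0, 6: +0·0.00833333° lon, +6·0.00416667° lat → SW at lon -46.25°, lat 63.8583°.
Cell spans 0.00833333° lon × 0.00416667° lat. Centre is SW corner plus half of each.
latitude 63.86042, longitude -46.24583.

63.86042, -46.24583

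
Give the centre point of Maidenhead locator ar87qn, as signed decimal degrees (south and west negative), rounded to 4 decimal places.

Field A=0, R=17: +0·20° lon, +17·10° lat → SW at lon -180°, lat 80°.
Square 8, 7: +8·2° lon, +7·1° lat → SW at lon -164°, lat 87°.
Subsquare q=16, n=13: +16·0.0833333° lon, +13·0.0416667° lat → SW at lon -162.667°, lat 87.5417°.
Cell spans 0.0833333° lon × 0.0416667° lat. Centre is SW corner plus half of each.
latitude 87.5625, longitude -162.6250.

87.5625, -162.6250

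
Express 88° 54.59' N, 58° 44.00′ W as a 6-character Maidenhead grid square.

GR08pv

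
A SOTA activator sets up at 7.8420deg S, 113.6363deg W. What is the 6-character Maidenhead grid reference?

DI32ed

Add 180° to longitude and 90° to latitude: 66.3637, 82.1580.
Field: 66.3637/20 → 3 → D, 82.1580/10 → 8 → I; chars DI.
Square: 6.3637/2 → 3, 2.1580/1 → 2; chars 32.
Subsquare: 0.3637/0.0833333 → 4 → e, 0.1580/0.0416667 → 3 → d; chars ed.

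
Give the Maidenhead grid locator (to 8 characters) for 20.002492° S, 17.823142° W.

IG19cx19

Shift to the Maidenhead origin (180°W, 90°S): lon 162.17686, lat 69.99751.
Field: lon ⌊162.17686/20⌋ = 8 → I; lat ⌊69.99751/10⌋ = 6 → G.
Square: lon ⌊2.17686/2⌋ = 1; lat ⌊9.99751/1⌋ = 9.
Subsquare: lon ⌊0.17686/0.0833333⌋ = 2 → c; lat ⌊0.99751/0.0416667⌋ = 23 → x.
Extended square: lon ⌊0.01019/0.00833333⌋ = 1; lat ⌊0.03917/0.00416667⌋ = 9.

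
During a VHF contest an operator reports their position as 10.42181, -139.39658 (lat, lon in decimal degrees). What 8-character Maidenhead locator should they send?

CK00hk21

Add 180° to longitude and 90° to latitude: 40.60342, 100.42181.
Field: 40.60342/20 → 2 → C, 100.42181/10 → 10 → K; chars CK.
Square: 0.60342/2 → 0, 0.42181/1 → 0; chars 00.
Subsquare: 0.60342/0.0833333 → 7 → h, 0.42181/0.0416667 → 10 → k; chars hk.
Extended square: 0.02009/0.00833333 → 2, 0.00514/0.00416667 → 1; chars 21.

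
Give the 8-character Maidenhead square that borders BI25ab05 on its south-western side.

Longitude extended square 0; −1 → -1, wraps to 9, carry into subsquare.
Longitude subsquare a = 0; −1 → -1, wraps to 23 = x, carry into square.
Longitude square 2; −1 → 1.
Latitude extended square 5; −1 → 4.

BI15xb94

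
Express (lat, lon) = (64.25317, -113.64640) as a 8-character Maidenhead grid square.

DP34eg20

Offset from 180°W / 90°S: lon 66.35360°, lat 154.25317°.
Field: 66.35360/20 → 3 → D, 154.25317/10 → 15 → P; chars DP.
Square: 6.35360/2 → 3, 4.25317/1 → 4; chars 34.
Subsquare: 0.35360/0.0833333 → 4 → e, 0.25317/0.0416667 → 6 → g; chars eg.
Extended square: 0.02027/0.00833333 → 2, 0.00317/0.00416667 → 0; chars 20.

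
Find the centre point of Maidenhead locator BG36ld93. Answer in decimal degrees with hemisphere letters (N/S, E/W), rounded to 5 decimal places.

Field B=1, G=6: +1·20° lon, +6·10° lat → SW at lon -160°, lat -30°.
Square 3, 6: +3·2° lon, +6·1° lat → SW at lon -154°, lat -24°.
Subsquare l=11, d=3: +11·0.0833333° lon, +3·0.0416667° lat → SW at lon -153.083°, lat -23.875°.
Extended square 9, 3: +9·0.00833333° lon, +3·0.00416667° lat → SW at lon -153.008°, lat -23.8625°.
Cell spans 0.00833333° lon × 0.00416667° lat. Centre is SW corner plus half of each.
latitude 23.86042° S, longitude 153.00417° W.

23.86042° S, 153.00417° W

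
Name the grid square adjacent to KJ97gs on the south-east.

Longitude subsquare g = 6; +1 → 7 = h.
Latitude subsquare s = 18; −1 → 17 = r.

KJ97hr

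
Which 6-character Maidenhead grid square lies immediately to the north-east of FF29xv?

Longitude subsquare x = 23; +1 → 24, wraps to 0 = a, carry into square.
Longitude square 2; +1 → 3.
Latitude subsquare v = 21; +1 → 22 = w.

FF39aw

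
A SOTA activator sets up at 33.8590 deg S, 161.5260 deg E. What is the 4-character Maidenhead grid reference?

Shift to the Maidenhead origin (180°W, 90°S): lon 341.53, lat 56.14.
Field: 341.53/20 → 17 → R, 56.14/10 → 5 → F; chars RF.
Square: 1.53/2 → 0, 6.14/1 → 6; chars 06.

RF06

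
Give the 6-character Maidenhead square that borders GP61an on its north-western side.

GP51xo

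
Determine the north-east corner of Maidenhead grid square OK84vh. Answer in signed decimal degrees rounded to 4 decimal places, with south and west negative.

14.3333, 117.8333

Field O=14, K=10: +14·20° lon, +10·10° lat → SW at lon 100°, lat 10°.
Square 8, 4: +8·2° lon, +4·1° lat → SW at lon 116°, lat 14°.
Subsquare v=21, h=7: +21·0.0833333° lon, +7·0.0416667° lat → SW at lon 117.75°, lat 14.2917°.
Cell spans 0.0833333° lon × 0.0416667° lat. NE corner is SW corner plus one full cell.
latitude 14.3333, longitude 117.8333.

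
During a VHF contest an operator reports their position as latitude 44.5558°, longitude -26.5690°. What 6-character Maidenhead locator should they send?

HN64rn

Add 180° to longitude and 90° to latitude: 153.4310, 134.5558.
Field: lon ⌊153.4310/20⌋ = 7 → H; lat ⌊134.5558/10⌋ = 13 → N.
Square: lon ⌊13.4310/2⌋ = 6; lat ⌊4.5558/1⌋ = 4.
Subsquare: lon ⌊1.4310/0.0833333⌋ = 17 → r; lat ⌊0.5558/0.0416667⌋ = 13 → n.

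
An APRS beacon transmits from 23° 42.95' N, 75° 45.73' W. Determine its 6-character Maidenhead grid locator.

Add 180° to longitude and 90° to latitude: 104.2378, 113.7158.
Field (20°×10°, letters A–R): 104.2378/20 → 5 → F, 113.7158/10 → 11 → L; chars FL.
Square (2°×1°, digits 0–9): 4.2378/2 → 2, 3.7158/1 → 3; chars 23.
Subsquare (5′×2.5′, letters a–x): 0.2378/0.0833333 → 2 → c, 0.7158/0.0416667 → 17 → r; chars cr.

FL23cr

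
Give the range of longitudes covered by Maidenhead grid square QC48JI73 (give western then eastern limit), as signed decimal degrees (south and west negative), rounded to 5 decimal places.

Field Q=16, C=2: +16·20° lon, +2·10° lat → SW at lon 140°, lat -70°.
Square 4, 8: +4·2° lon, +8·1° lat → SW at lon 148°, lat -62°.
Subsquare j=9, i=8: +9·0.0833333° lon, +8·0.0416667° lat → SW at lon 148.75°, lat -61.6667°.
Extended square 7, 3: +7·0.00833333° lon, +3·0.00416667° lat → SW at lon 148.808°, lat -61.6542°.
Cell spans 0.00833333° lon × 0.00416667° lat.
west 148.80833, east 148.81667.

148.80833, 148.81667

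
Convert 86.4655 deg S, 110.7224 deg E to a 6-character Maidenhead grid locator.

Offset from 180°W / 90°S: lon 290.7224°, lat 3.5345°.
Field: 290.7224/20 → 14 → O, 3.5345/10 → 0 → A; chars OA.
Square: 10.7224/2 → 5, 3.5345/1 → 3; chars 53.
Subsquare: 0.7224/0.0833333 → 8 → i, 0.5345/0.0416667 → 12 → m; chars im.

OA53im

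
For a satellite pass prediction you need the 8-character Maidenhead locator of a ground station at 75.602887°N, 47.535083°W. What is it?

GQ65fo54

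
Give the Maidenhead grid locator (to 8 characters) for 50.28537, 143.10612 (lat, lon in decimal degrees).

Offset from 180°W / 90°S: lon 323.10612°, lat 140.28537°.
Field: lon ⌊323.10612/20⌋ = 16 → Q; lat ⌊140.28537/10⌋ = 14 → O.
Square: lon ⌊3.10612/2⌋ = 1; lat ⌊0.28537/1⌋ = 0.
Subsquare: lon ⌊1.10612/0.0833333⌋ = 13 → n; lat ⌊0.28537/0.0416667⌋ = 6 → g.
Extended square: lon ⌊0.02279/0.00833333⌋ = 2; lat ⌊0.03537/0.00416667⌋ = 8.

QO10ng28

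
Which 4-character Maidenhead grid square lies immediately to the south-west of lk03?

KK92

Longitude square 0; −1 → -1, wraps to 9, carry into field.
Longitude field L = 11; −1 → 10 = K.
Latitude square 3; −1 → 2.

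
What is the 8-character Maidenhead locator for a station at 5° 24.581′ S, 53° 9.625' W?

GI34ko01

Shift to the Maidenhead origin (180°W, 90°S): lon 126.83958, lat 84.59032.
Field: lon ⌊126.83958/20⌋ = 6 → G; lat ⌊84.59032/10⌋ = 8 → I.
Square: lon ⌊6.83958/2⌋ = 3; lat ⌊4.59032/1⌋ = 4.
Subsquare: lon ⌊0.83958/0.0833333⌋ = 10 → k; lat ⌊0.59032/0.0416667⌋ = 14 → o.
Extended square: lon ⌊0.00625/0.00833333⌋ = 0; lat ⌊0.00698/0.00416667⌋ = 1.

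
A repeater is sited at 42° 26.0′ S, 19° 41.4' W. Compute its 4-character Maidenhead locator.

IE07

Offset from 180°W / 90°S: lon 160.31°, lat 47.57°.
Field (20°×10°, letters A–R): lon ⌊160.31/20⌋ = 8 → I; lat ⌊47.57/10⌋ = 4 → E.
Square (2°×1°, digits 0–9): lon ⌊0.31/2⌋ = 0; lat ⌊7.57/1⌋ = 7.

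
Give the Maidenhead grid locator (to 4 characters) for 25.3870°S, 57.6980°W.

Offset from 180°W / 90°S: lon 122.30°, lat 64.61°.
Field: lon ⌊122.30/20⌋ = 6 → G; lat ⌊64.61/10⌋ = 6 → G.
Square: lon ⌊2.30/2⌋ = 1; lat ⌊4.61/1⌋ = 4.

GG14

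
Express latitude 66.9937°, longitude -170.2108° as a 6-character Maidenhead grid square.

Add 180° to longitude and 90° to latitude: 9.7892, 156.9937.
Field: lon ⌊9.7892/20⌋ = 0 → A; lat ⌊156.9937/10⌋ = 15 → P.
Square: lon ⌊9.7892/2⌋ = 4; lat ⌊6.9937/1⌋ = 6.
Subsquare: lon ⌊1.7892/0.0833333⌋ = 21 → v; lat ⌊0.9937/0.0416667⌋ = 23 → x.

AP46vx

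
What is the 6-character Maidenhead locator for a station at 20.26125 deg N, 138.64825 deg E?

Add 180° to longitude and 90° to latitude: 318.6482, 110.2613.
Field: lon ⌊318.6482/20⌋ = 15 → P; lat ⌊110.2613/10⌋ = 11 → L.
Square: lon ⌊18.6482/2⌋ = 9; lat ⌊0.2613/1⌋ = 0.
Subsquare: lon ⌊0.6482/0.0833333⌋ = 7 → h; lat ⌊0.2613/0.0416667⌋ = 6 → g.

PL90hg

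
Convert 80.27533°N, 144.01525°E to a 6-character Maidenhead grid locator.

QR20ag

Offset from 180°W / 90°S: lon 324.0153°, lat 170.2753°.
Field: lon ⌊324.0153/20⌋ = 16 → Q; lat ⌊170.2753/10⌋ = 17 → R.
Square: lon ⌊4.0153/2⌋ = 2; lat ⌊0.2753/1⌋ = 0.
Subsquare: lon ⌊0.0153/0.0833333⌋ = 0 → a; lat ⌊0.2753/0.0416667⌋ = 6 → g.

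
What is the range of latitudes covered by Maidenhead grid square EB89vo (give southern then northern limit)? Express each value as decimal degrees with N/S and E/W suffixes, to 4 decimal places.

70.4167° S, 70.3750° S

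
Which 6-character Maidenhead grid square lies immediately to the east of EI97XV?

FI07av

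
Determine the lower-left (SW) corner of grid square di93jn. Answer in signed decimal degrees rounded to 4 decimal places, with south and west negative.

-6.4583, -101.2500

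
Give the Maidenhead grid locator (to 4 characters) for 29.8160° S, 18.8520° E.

JG90

Add 180° to longitude and 90° to latitude: 198.85, 60.18.
Field: 198.85/20 → 9 → J, 60.18/10 → 6 → G; chars JG.
Square: 18.85/2 → 9, 0.18/1 → 0; chars 90.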